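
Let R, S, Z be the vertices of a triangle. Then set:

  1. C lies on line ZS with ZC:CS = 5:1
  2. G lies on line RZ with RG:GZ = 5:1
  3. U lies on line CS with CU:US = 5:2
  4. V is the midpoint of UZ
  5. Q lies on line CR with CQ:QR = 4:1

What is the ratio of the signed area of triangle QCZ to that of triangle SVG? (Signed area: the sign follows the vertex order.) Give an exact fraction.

Set R = (0, 0), S = (1, 0), Z = (0, 1); any affine frame gives the same invariant.
1. C lies on line ZS with ZC:CS = 5:1 ⇒ C = (5/6, 1/6)
2. G lies on line RZ with RG:GZ = 5:1 ⇒ G = (0, 5/6)
3. U lies on line CS with CU:US = 5:2 ⇒ U = (20/21, 1/21)
4. V is the midpoint of UZ ⇒ V = (10/21, 11/21)
5. Q lies on line CR with CQ:QR = 4:1 ⇒ Q = (1/6, 1/30)
2·[QCZ] = 2/3, 2·[SVG] = 11/126
[QCZ]:[SVG] = 2/3:11/126 = 84/11

[QCZ]:[SVG] = 84/11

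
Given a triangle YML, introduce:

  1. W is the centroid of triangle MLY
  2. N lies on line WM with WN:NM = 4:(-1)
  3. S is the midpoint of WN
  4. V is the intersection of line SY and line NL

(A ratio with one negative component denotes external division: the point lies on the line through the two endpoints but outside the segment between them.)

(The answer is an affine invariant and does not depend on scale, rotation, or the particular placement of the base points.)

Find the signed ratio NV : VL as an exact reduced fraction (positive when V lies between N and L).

NV:VL = 2/7

Set Y = (0, 0), M = (1, 0), L = (0, 1); any affine frame gives the same invariant.
1. W is the centroid of triangle MLY ⇒ W = (1/3, 1/3)
2. N lies on line WM with WN:NM = 4:(-1) ⇒ N = (11/9, -1/9)
3. S is the midpoint of WN ⇒ S = (7/9, 1/9)
4. V is the intersection of line SY and line NL ⇒ V = (77/81, 11/81)
V = N + t·(L−N) with t = 2/9, so NV:VL = t:(1−t) = 2/9:7/9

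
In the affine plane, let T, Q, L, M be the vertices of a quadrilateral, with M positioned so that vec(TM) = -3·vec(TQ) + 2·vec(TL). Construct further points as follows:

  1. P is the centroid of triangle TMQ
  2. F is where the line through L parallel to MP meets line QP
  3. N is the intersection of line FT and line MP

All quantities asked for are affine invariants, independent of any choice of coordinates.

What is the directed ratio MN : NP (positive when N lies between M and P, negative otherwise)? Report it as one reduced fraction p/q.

MN:NP = -12/5

Work in coordinates with T = (0, 0), Q = (1, 0), L = (0, 1), M = (-3, 2).
1. P is the centroid of triangle TMQ ⇒ P = (-2/3, 2/3)
2. F is where the line through L parallel to MP meets line QP ⇒ F = (7/2, -1)
3. N is the intersection of line FT and line MP ⇒ N = (1, -2/7)
N = M + t·(P−M) with t = 12/7, so MN:NP = t:(1−t) = 12/7:-5/7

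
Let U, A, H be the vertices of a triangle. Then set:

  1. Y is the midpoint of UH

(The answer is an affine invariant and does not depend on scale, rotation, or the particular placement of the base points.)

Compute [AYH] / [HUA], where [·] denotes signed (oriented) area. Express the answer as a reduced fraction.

[AYH]:[HUA] = -1/2

Choose coordinates U = (0, 0), A = (1, 0), H = (0, 1).
1. Y is the midpoint of UH ⇒ Y = (0, 1/2)
2·[AYH] = -1/2, 2·[HUA] = 1
[AYH]:[HUA] = -1/2:1 = -1/2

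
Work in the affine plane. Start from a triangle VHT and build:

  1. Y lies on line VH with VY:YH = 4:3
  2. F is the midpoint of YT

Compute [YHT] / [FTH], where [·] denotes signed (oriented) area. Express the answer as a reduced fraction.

Choose coordinates V = (0, 0), H = (1, 0), T = (0, 1).
1. Y lies on line VH with VY:YH = 4:3 ⇒ Y = (4/7, 0)
2. F is the midpoint of YT ⇒ F = (2/7, 1/2)
2·[YHT] = 3/7, 2·[FTH] = -3/14
[YHT]:[FTH] = 3/7:-3/14 = -2

[YHT]:[FTH] = -2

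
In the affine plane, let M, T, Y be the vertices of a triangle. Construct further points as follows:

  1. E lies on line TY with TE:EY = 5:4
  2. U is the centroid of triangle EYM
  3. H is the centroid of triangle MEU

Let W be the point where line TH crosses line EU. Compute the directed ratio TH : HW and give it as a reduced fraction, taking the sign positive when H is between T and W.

TH:HW = 11/4

Set M = (0, 0), T = (1, 0), Y = (0, 1); any affine frame gives the same invariant.
1. E lies on line TY with TE:EY = 5:4 ⇒ E = (4/9, 5/9)
2. U is the centroid of triangle EYM ⇒ U = (4/27, 14/27)
3. H is the centroid of triangle MEU ⇒ H = (16/81, 29/81)
line TH meets EU at W = (-28/297, 145/297)
H = T + t·(W−T) with t = 11/15, so TH:HW = 11/15:4/15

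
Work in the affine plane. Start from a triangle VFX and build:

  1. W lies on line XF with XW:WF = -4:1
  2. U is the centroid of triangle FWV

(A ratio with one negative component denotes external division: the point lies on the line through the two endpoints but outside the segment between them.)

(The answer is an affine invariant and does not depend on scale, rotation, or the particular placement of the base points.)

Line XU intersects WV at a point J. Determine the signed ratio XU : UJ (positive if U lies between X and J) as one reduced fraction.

Work in coordinates with V = (0, 0), F = (1, 0), X = (0, 1).
1. W lies on line XF with XW:WF = -4:1 ⇒ W = (4/3, -1/3)
2. U is the centroid of triangle FWV ⇒ U = (7/9, -1/9)
line XU meets WV at J = (28/33, -7/33)
U = X + t·(J−X) with t = 11/12, so XU:UJ = 11/12:1/12

XU:UJ = 11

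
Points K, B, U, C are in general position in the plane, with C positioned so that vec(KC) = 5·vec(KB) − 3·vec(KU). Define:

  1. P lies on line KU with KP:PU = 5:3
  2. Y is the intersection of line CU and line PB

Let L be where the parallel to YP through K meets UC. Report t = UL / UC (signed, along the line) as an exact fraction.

Work in coordinates with K = (0, 0), B = (1, 0), U = (0, 1), C = (5, -3).
1. P lies on line KU with KP:PU = 5:3 ⇒ P = (0, 5/8)
2. Y is the intersection of line CU and line PB ⇒ Y = (15/7, -5/7)
through K parallel to YP: direction (-15/7, 75/56); meets UC at L = (40/7, -25/7)
L = U + t·(C−U) with t = 8/7

t = 8/7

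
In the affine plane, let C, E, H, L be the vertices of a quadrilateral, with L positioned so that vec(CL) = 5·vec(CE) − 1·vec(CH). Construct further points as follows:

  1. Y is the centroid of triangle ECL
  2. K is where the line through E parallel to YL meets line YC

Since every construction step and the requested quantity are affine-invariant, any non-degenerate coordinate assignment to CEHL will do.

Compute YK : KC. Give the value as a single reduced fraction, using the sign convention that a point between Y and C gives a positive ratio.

Choose coordinates C = (0, 0), E = (1, 0), H = (0, 1), L = (5, -1).
1. Y is the centroid of triangle ECL ⇒ Y = (2, -1/3)
2. K is where the line through E parallel to YL meets line YC ⇒ K = (4, -2/3)
K = Y + t·(C−Y) with t = -1, so YK:KC = t:(1−t) = -1:2

YK:KC = -1/2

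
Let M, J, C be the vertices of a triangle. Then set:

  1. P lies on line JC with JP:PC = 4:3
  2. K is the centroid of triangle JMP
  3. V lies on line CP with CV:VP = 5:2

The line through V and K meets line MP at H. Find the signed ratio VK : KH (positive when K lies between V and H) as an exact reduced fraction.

Work in coordinates with M = (0, 0), J = (1, 0), C = (0, 1).
1. P lies on line JC with JP:PC = 4:3 ⇒ P = (3/7, 4/7)
2. K is the centroid of triangle JMP ⇒ K = (10/21, 4/21)
3. V lies on line CP with CV:VP = 5:2 ⇒ V = (15/49, 34/49)
line VK meets MP at H = (60/161, 80/161)
K = V + t·(H−V) with t = 23/9, so VK:KH = 23/9:-14/9

VK:KH = -23/14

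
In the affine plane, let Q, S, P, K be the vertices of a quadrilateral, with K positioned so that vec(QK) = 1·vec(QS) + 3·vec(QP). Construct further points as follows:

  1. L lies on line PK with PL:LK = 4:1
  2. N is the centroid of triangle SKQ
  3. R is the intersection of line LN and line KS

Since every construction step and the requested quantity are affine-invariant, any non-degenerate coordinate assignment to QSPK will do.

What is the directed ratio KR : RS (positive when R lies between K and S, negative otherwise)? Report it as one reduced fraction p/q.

Work in coordinates with Q = (0, 0), S = (1, 0), P = (0, 1), K = (1, 3).
1. L lies on line PK with PL:LK = 4:1 ⇒ L = (4/5, 13/5)
2. N is the centroid of triangle SKQ ⇒ N = (2/3, 1)
3. R is the intersection of line LN and line KS ⇒ R = (1, 5)
R = K + t·(S−K) with t = -2/3, so KR:RS = t:(1−t) = -2/3:5/3

KR:RS = -2/5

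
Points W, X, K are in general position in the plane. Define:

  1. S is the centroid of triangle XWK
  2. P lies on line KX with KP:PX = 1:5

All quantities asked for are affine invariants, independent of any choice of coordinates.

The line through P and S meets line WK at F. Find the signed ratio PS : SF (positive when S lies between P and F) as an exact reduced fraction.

Work in coordinates with W = (0, 0), X = (1, 0), K = (0, 1).
1. S is the centroid of triangle XWK ⇒ S = (1/3, 1/3)
2. P lies on line KX with KP:PX = 1:5 ⇒ P = (1/6, 5/6)
line PS meets WK at F = (0, 4/3)
S = P + t·(F−P) with t = -1, so PS:SF = -1:2

PS:SF = -1/2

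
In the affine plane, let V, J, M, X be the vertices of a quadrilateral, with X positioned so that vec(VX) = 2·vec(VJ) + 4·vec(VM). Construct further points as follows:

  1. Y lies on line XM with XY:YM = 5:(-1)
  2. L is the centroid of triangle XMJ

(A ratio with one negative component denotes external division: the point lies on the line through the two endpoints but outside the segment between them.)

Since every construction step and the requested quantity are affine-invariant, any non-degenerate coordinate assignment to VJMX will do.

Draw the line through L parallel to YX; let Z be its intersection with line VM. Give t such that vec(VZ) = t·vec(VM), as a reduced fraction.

Assign V = (0, 0), J = (1, 0), M = (0, 1), X = (2, 4) — the answer is frame-independent, so this choice is without loss of generality.
1. Y lies on line XM with XY:YM = 5:(-1) ⇒ Y = (-1/2, 1/4)
2. L is the centroid of triangle XMJ ⇒ L = (1, 5/3)
through L parallel to YX: direction (5/2, 15/4); meets VM at Z = (0, 1/6)
Z = V + t·(M−V) with t = 1/6

t = 1/6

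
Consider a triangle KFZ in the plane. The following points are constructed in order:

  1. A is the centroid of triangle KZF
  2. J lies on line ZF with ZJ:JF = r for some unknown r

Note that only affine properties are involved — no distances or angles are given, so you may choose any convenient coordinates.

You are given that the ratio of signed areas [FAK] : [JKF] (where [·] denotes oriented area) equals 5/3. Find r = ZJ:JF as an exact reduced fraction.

Choose coordinates K = (0, 0), F = (1, 0), Z = (0, 1).
1. A is the centroid of triangle KZF ⇒ A = (1/3, 1/3)
2. With ZJ:JF = r, write λ = r/(r+1) so J = Z + λ·(F−Z); J is affine-linear in λ
Every point depending on J is an affine combination of J and λ-independent points, so each such coordinate is linear in λ; the λ² term in each signed area is a multiple of (F−Z)×(F−Z) = 0, so 2·[FAK] and 2·[JKF] are each linear in λ. Evaluating at λ=0 and λ=1:
  2·[FAK] = 1/3,   2·[JKF] = −λ + 1
So [FAK]:[JKF] = (1/3) / (−λ + 1). Setting this equal to 5/3:
  1/3 = 5/3·(−λ + 1)  ⇒  λ = 4/5
Then r = λ/(1−λ) = (4/5)/(1/5) = 4. Check: with r = 4, J = (4/5, 1/5) and [FAK]:[JKF] = 5/3 as required.

r = 4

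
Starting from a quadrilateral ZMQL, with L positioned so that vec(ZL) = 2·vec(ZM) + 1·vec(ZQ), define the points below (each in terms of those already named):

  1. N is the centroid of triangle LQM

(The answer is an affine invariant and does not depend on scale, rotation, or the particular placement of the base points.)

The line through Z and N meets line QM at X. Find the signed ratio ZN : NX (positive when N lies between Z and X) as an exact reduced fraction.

Set Z = (0, 0), M = (1, 0), Q = (0, 1), L = (2, 1); any affine frame gives the same invariant.
1. N is the centroid of triangle LQM ⇒ N = (1, 2/3)
line ZN meets QM at X = (3/5, 2/5)
N = Z + t·(X−Z) with t = 5/3, so ZN:NX = 5/3:-2/3

ZN:NX = -5/2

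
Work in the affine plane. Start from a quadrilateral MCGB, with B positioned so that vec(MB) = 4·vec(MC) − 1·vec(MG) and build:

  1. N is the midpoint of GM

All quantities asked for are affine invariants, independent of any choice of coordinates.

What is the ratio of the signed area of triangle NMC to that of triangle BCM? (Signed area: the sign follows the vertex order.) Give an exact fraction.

Set M = (0, 0), C = (1, 0), G = (0, 1), B = (4, -1); any affine frame gives the same invariant.
1. N is the midpoint of GM ⇒ N = (0, 1/2)
2·[NMC] = 1/2, 2·[BCM] = 1
[NMC]:[BCM] = 1/2:1 = 1/2

[NMC]:[BCM] = 1/2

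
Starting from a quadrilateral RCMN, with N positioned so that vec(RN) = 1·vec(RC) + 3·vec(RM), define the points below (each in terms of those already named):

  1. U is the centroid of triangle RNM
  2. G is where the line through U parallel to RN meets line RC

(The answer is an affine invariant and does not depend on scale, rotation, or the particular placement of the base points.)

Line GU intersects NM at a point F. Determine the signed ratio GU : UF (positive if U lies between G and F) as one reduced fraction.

Choose coordinates R = (0, 0), C = (1, 0), M = (0, 1), N = (1, 3).
1. U is the centroid of triangle RNM ⇒ U = (1/3, 4/3)
2. G is where the line through U parallel to RN meets line RC ⇒ G = (-1/9, 0)
line GU meets NM at F = (2/3, 7/3)
U = G + t·(F−G) with t = 4/7, so GU:UF = 4/7:3/7

GU:UF = 4/3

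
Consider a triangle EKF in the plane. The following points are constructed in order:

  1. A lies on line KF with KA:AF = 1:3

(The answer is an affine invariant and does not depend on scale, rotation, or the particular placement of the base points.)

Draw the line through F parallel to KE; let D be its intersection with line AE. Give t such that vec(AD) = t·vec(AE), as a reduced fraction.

Set E = (0, 0), K = (1, 0), F = (0, 1); any affine frame gives the same invariant.
1. A lies on line KF with KA:AF = 1:3 ⇒ A = (3/4, 1/4)
through F parallel to KE: direction (-1, 0); meets AE at D = (3, 1)
D = A + t·(E−A) with t = -3

t = -3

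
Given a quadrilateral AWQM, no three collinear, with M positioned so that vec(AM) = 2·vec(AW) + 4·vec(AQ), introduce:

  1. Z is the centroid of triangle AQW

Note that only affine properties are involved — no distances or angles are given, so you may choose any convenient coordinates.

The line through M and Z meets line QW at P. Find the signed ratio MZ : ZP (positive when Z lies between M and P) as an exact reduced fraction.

MZ:ZP = -16

Work in coordinates with A = (0, 0), W = (1, 0), Q = (0, 1), M = (2, 4).
1. Z is the centroid of triangle AQW ⇒ Z = (1/3, 1/3)
line MZ meets QW at P = (7/16, 9/16)
Z = M + t·(P−M) with t = 16/15, so MZ:ZP = 16/15:-1/15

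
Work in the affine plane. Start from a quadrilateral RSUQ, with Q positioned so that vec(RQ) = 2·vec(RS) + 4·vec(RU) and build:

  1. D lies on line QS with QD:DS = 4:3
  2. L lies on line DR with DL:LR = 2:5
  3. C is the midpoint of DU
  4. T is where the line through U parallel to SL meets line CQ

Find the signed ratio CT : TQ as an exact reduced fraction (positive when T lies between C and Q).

CT:TQ = -85/234

Choose coordinates R = (0, 0), S = (1, 0), U = (0, 1), Q = (2, 4).
1. D lies on line QS with QD:DS = 4:3 ⇒ D = (10/7, 12/7)
2. L lies on line DR with DL:LR = 2:5 ⇒ L = (50/49, 60/49)
3. C is the midpoint of DU ⇒ C = (5/7, 19/14)
4. T is where the line through U parallel to SL meets line CQ ⇒ T = (-20/1043, -157/1043)
T = C + t·(Q−C) with t = -85/149, so CT:TQ = t:(1−t) = -85/149:234/149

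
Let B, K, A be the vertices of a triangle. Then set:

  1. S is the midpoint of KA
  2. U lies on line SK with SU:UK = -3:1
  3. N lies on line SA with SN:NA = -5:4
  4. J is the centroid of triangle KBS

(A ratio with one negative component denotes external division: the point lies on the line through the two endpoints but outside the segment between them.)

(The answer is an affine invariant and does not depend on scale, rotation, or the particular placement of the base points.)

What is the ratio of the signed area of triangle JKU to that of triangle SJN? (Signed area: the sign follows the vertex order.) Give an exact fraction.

[JKU]:[SJN] = 1/10

Assign B = (0, 0), K = (1, 0), A = (0, 1) — the answer is frame-independent, so this choice is without loss of generality.
1. S is the midpoint of KA ⇒ S = (1/2, 1/2)
2. U lies on line SK with SU:UK = -3:1 ⇒ U = (5/4, -1/4)
3. N lies on line SA with SN:NA = -5:4 ⇒ N = (-2, 3)
4. J is the centroid of triangle KBS ⇒ J = (1/2, 1/6)
2·[JKU] = -1/12, 2·[SJN] = -5/6
[JKU]:[SJN] = -1/12:-5/6 = 1/10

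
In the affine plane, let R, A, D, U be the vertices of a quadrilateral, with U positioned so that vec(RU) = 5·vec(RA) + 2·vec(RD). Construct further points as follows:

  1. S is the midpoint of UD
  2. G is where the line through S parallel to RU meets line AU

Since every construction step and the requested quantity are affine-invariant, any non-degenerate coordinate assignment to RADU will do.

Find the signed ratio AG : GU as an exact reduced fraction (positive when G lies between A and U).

Set R = (0, 0), A = (1, 0), D = (0, 1), U = (5, 2); any affine frame gives the same invariant.
1. S is the midpoint of UD ⇒ S = (5/2, 3/2)
2. G is where the line through S parallel to RU meets line AU ⇒ G = (10, 9/2)
G = A + t·(U−A) with t = 9/4, so AG:GU = t:(1−t) = 9/4:-5/4

AG:GU = -9/5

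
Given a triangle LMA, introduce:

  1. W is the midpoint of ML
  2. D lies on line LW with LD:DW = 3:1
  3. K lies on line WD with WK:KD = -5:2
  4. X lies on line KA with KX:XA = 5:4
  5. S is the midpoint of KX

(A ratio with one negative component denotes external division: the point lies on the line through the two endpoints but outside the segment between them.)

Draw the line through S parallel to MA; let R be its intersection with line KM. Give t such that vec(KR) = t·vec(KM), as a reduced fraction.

t = 5/18

Work in coordinates with L = (0, 0), M = (1, 0), A = (0, 1).
1. W is the midpoint of ML ⇒ W = (1/2, 0)
2. D lies on line LW with LD:DW = 3:1 ⇒ D = (3/8, 0)
3. K lies on line WD with WK:KD = -5:2 ⇒ K = (7/24, 0)
4. X lies on line KA with KX:XA = 5:4 ⇒ X = (7/54, 5/9)
5. S is the midpoint of KX ⇒ S = (91/432, 5/18)
through S parallel to MA: direction (-1, 1); meets KM at R = (211/432, 0)
R = K + t·(M−K) with t = 5/18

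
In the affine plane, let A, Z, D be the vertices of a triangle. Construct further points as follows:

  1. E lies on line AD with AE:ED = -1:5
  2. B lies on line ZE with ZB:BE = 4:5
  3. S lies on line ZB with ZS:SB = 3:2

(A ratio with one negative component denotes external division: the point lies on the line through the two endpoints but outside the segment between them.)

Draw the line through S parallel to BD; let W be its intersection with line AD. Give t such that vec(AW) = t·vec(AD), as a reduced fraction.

t = 7/5

Choose coordinates A = (0, 0), Z = (1, 0), D = (0, 1).
1. E lies on line AD with AE:ED = -1:5 ⇒ E = (0, -1/4)
2. B lies on line ZE with ZB:BE = 4:5 ⇒ B = (5/9, -1/9)
3. S lies on line ZB with ZS:SB = 3:2 ⇒ S = (11/15, -1/15)
through S parallel to BD: direction (-5/9, 10/9); meets AD at W = (0, 7/5)
W = A + t·(D−A) with t = 7/5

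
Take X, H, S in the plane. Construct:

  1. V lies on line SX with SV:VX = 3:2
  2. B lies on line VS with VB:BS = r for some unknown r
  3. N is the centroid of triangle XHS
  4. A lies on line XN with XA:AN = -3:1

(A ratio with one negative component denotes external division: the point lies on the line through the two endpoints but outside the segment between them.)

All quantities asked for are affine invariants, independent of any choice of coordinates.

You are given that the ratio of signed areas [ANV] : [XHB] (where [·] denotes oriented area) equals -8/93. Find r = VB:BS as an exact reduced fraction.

r = 5/3

Choose coordinates X = (0, 0), H = (1, 0), S = (0, 1).
1. V lies on line SX with SV:VX = 3:2 ⇒ V = (0, 2/5)
2. With VB:BS = r, write λ = r/(r+1) so B = V + λ·(S−V); B is affine-linear in λ
3. N is the centroid of triangle XHS ⇒ N = (1/3, 1/3)
4. A lies on line XN with XA:AN = -3:1 ⇒ A = (1/2, 1/2)
Every point depending on B is an affine combination of B and λ-independent points, so each such coordinate is linear in λ; the λ² term in each signed area is a multiple of (S−V)×(S−V) = 0, so 2·[ANV] and 2·[XHB] are each linear in λ. Evaluating at λ=0 and λ=1:
  2·[ANV] = -1/15,   2·[XHB] = 3/5·λ + 2/5
So [ANV]:[XHB] = (-1/15) / (3/5·λ + 2/5). Setting this equal to -8/93:
  -1/15 = -8/93·(3/5·λ + 2/5)  ⇒  λ = 5/8
Then r = λ/(1−λ) = (5/8)/(3/8) = 5/3. Check: with r = 5/3, B = (0, 31/40) and [ANV]:[XHB] = -8/93 as required.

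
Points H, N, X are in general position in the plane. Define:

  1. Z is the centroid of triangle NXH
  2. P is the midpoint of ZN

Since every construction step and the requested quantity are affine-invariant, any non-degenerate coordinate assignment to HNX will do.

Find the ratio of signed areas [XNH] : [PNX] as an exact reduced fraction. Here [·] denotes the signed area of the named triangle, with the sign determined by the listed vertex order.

Set H = (0, 0), N = (1, 0), X = (0, 1); any affine frame gives the same invariant.
1. Z is the centroid of triangle NXH ⇒ Z = (1/3, 1/3)
2. P is the midpoint of ZN ⇒ P = (2/3, 1/6)
2·[XNH] = -1, 2·[PNX] = 1/6
[XNH]:[PNX] = -1:1/6 = -6

[XNH]:[PNX] = -6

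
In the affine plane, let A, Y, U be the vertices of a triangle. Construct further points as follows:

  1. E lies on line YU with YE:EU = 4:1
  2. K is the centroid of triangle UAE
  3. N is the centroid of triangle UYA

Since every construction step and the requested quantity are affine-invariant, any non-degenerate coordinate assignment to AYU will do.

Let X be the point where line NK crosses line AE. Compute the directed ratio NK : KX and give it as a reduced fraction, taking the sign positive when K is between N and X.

Choose coordinates A = (0, 0), Y = (1, 0), U = (0, 1).
1. E lies on line YU with YE:EU = 4:1 ⇒ E = (1/5, 4/5)
2. K is the centroid of triangle UAE ⇒ K = (1/15, 3/5)
3. N is the centroid of triangle UYA ⇒ N = (1/3, 1/3)
line NK meets AE at X = (2/15, 8/15)
K = N + t·(X−N) with t = 4/3, so NK:KX = 4/3:-1/3

NK:KX = -4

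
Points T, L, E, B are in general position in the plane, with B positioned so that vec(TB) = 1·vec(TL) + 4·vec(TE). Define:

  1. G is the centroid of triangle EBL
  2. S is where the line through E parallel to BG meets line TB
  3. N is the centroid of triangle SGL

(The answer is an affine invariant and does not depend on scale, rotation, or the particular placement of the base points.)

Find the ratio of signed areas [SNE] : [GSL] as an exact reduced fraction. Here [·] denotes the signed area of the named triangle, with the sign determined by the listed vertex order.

[SNE]:[GSL] = 1/2

Assign T = (0, 0), L = (1, 0), E = (0, 1), B = (1, 4) — the answer is frame-independent, so this choice is without loss of generality.
1. G is the centroid of triangle EBL ⇒ G = (2/3, 5/3)
2. S is where the line through E parallel to BG meets line TB ⇒ S = (-1/3, -4/3)
3. N is the centroid of triangle SGL ⇒ N = (4/9, 1/9)
2·[SNE] = 4/3, 2·[GSL] = 8/3
[SNE]:[GSL] = 4/3:8/3 = 1/2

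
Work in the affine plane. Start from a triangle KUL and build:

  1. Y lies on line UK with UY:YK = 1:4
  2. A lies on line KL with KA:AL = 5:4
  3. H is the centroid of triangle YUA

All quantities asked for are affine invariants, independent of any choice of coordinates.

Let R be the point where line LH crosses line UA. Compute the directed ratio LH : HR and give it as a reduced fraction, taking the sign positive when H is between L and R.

LH:HR = -13

Assign K = (0, 0), U = (1, 0), L = (0, 1) — the answer is frame-independent, so this choice is without loss of generality.
1. Y lies on line UK with UY:YK = 1:4 ⇒ Y = (4/5, 0)
2. A lies on line KL with KA:AL = 5:4 ⇒ A = (0, 5/9)
3. H is the centroid of triangle YUA ⇒ H = (3/5, 5/27)
line LH meets UA at R = (36/65, 29/117)
H = L + t·(R−L) with t = 13/12, so LH:HR = 13/12:-1/12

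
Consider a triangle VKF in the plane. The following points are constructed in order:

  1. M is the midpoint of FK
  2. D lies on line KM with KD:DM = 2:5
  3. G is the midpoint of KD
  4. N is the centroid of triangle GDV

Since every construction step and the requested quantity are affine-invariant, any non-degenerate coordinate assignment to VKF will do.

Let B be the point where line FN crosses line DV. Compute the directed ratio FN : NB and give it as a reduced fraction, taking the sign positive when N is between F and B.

FN:NB = -37

Assign V = (0, 0), K = (1, 0), F = (0, 1) — the answer is frame-independent, so this choice is without loss of generality.
1. M is the midpoint of FK ⇒ M = (1/2, 1/2)
2. D lies on line KM with KD:DM = 2:5 ⇒ D = (6/7, 1/7)
3. G is the midpoint of KD ⇒ G = (13/14, 1/14)
4. N is the centroid of triangle GDV ⇒ N = (25/42, 1/14)
line FN meets DV at B = (150/259, 25/259)
N = F + t·(B−F) with t = 37/36, so FN:NB = 37/36:-1/36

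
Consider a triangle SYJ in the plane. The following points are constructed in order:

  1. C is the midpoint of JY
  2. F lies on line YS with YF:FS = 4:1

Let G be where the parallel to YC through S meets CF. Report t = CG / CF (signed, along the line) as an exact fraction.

Work in coordinates with S = (0, 0), Y = (1, 0), J = (0, 1).
1. C is the midpoint of JY ⇒ C = (1/2, 1/2)
2. F lies on line YS with YF:FS = 4:1 ⇒ F = (1/5, 0)
through S parallel to YC: direction (-1/2, 1/2); meets CF at G = (1/8, -1/8)
G = C + t·(F−C) with t = 5/4

t = 5/4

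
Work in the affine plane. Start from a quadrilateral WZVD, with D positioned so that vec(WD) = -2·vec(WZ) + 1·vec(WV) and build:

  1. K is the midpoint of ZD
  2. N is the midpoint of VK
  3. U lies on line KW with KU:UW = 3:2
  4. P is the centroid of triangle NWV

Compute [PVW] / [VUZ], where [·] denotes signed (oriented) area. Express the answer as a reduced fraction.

[PVW]:[VUZ] = -1/12

Choose coordinates W = (0, 0), Z = (1, 0), V = (0, 1), D = (-2, 1).
1. K is the midpoint of ZD ⇒ K = (-1/2, 1/2)
2. N is the midpoint of VK ⇒ N = (-1/4, 3/4)
3. U lies on line KW with KU:UW = 3:2 ⇒ U = (-1/5, 1/5)
4. P is the centroid of triangle NWV ⇒ P = (-1/12, 7/12)
2·[PVW] = -1/12, 2·[VUZ] = 1
[PVW]:[VUZ] = -1/12:1 = -1/12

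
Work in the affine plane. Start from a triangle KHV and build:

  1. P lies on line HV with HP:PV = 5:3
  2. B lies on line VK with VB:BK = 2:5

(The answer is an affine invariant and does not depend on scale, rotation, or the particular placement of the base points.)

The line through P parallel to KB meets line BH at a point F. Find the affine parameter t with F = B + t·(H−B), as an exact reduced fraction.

t = 3/8

Set K = (0, 0), H = (1, 0), V = (0, 1); any affine frame gives the same invariant.
1. P lies on line HV with HP:PV = 5:3 ⇒ P = (3/8, 5/8)
2. B lies on line VK with VB:BK = 2:5 ⇒ B = (0, 5/7)
through P parallel to KB: direction (0, 5/7); meets BH at F = (3/8, 25/56)
F = B + t·(H−B) with t = 3/8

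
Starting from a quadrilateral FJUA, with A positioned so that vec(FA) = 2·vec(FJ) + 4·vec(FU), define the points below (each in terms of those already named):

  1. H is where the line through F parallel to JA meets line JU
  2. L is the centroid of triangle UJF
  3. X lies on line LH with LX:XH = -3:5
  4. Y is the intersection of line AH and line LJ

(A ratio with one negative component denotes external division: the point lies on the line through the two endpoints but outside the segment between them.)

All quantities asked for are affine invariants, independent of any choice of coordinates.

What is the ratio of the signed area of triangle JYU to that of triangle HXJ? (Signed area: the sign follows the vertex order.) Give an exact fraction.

Set F = (0, 0), J = (1, 0), U = (0, 1), A = (2, 4); any affine frame gives the same invariant.
1. H is where the line through F parallel to JA meets line JU ⇒ H = (1/5, 4/5)
2. L is the centroid of triangle UJF ⇒ L = (1/3, 1/3)
3. X lies on line LH with LX:XH = -3:5 ⇒ X = (8/15, -11/30)
4. Y is the intersection of line AH and line LJ ⇒ Y = (1/41, 20/41)
2·[JYU] = -20/41, 2·[HXJ] = 2/3
[JYU]:[HXJ] = -20/41:2/3 = -30/41

[JYU]:[HXJ] = -30/41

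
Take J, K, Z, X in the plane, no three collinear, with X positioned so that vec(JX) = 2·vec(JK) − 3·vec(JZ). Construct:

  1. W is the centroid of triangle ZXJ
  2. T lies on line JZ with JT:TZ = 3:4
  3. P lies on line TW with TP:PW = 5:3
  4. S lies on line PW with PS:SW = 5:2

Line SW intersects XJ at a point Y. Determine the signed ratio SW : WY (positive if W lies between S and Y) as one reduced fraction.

SW:WY = 3/98

Work in coordinates with J = (0, 0), K = (1, 0), Z = (0, 1), X = (2, -3).
1. W is the centroid of triangle ZXJ ⇒ W = (2/3, -2/3)
2. T lies on line JZ with JT:TZ = 3:4 ⇒ T = (0, 3/7)
3. P lies on line TW with TP:PW = 5:3 ⇒ P = (5/12, -43/168)
4. S lies on line PW with PS:SW = 5:2 ⇒ S = (25/42, -323/588)
line SW meets XJ at Y = (3, -9/2)
W = S + t·(Y−S) with t = 3/101, so SW:WY = 3/101:98/101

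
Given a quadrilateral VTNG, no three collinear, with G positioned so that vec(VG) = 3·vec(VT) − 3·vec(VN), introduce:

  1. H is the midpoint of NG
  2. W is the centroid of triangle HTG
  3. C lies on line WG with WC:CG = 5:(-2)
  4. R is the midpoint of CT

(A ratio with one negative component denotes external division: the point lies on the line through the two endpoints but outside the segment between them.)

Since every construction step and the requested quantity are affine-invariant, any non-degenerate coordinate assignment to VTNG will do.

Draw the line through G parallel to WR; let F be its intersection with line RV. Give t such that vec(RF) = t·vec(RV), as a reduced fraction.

t = 1/7

Choose coordinates V = (0, 0), T = (1, 0), N = (0, 1), G = (3, -3).
1. H is the midpoint of NG ⇒ H = (3/2, -1)
2. W is the centroid of triangle HTG ⇒ W = (11/6, -4/3)
3. C lies on line WG with WC:CG = 5:(-2) ⇒ C = (34/9, -37/9)
4. R is the midpoint of CT ⇒ R = (43/18, -37/18)
through G parallel to WR: direction (5/9, -13/18); meets RV at F = (43/21, -37/21)
F = R + t·(V−R) with t = 1/7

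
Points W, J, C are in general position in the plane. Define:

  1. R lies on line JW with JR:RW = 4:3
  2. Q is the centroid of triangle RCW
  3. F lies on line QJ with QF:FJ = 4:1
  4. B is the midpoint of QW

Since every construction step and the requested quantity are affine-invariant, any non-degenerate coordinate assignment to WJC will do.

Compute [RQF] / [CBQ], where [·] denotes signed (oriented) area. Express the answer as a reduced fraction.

Choose coordinates W = (0, 0), J = (1, 0), C = (0, 1).
1. R lies on line JW with JR:RW = 4:3 ⇒ R = (3/7, 0)
2. Q is the centroid of triangle RCW ⇒ Q = (1/7, 1/3)
3. F lies on line QJ with QF:FJ = 4:1 ⇒ F = (29/35, 1/15)
4. B is the midpoint of QW ⇒ B = (1/14, 1/6)
2·[RQF] = -16/105, 2·[CBQ] = 1/14
[RQF]:[CBQ] = -16/105:1/14 = -32/15

[RQF]:[CBQ] = -32/15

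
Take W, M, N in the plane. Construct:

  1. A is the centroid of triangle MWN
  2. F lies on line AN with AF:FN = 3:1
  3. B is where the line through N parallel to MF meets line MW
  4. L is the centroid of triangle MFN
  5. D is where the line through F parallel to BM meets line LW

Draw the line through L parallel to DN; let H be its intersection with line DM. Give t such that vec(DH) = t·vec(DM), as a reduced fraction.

t = 52/129

Work in coordinates with W = (0, 0), M = (1, 0), N = (0, 1).
1. A is the centroid of triangle MWN ⇒ A = (1/3, 1/3)
2. F lies on line AN with AF:FN = 3:1 ⇒ F = (1/12, 5/6)
3. B is where the line through N parallel to MF meets line MW ⇒ B = (11/10, 0)
4. L is the centroid of triangle MFN ⇒ L = (13/36, 11/18)
5. D is where the line through F parallel to BM meets line LW ⇒ D = (65/132, 5/6)
through L parallel to DN: direction (-65/132, 1/6); meets DM at H = (1079/1548, 385/774)
H = D + t·(M−D) with t = 52/129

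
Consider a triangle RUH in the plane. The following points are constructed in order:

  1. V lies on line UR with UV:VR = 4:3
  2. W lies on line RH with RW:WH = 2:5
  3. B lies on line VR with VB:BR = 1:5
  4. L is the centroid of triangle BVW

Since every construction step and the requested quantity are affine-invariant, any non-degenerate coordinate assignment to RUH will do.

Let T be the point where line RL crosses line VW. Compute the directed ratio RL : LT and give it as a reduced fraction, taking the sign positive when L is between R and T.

RL:LT = 17

Set R = (0, 0), U = (1, 0), H = (0, 1); any affine frame gives the same invariant.
1. V lies on line UR with UV:VR = 4:3 ⇒ V = (3/7, 0)
2. W lies on line RH with RW:WH = 2:5 ⇒ W = (0, 2/7)
3. B lies on line VR with VB:BR = 1:5 ⇒ B = (5/14, 0)
4. L is the centroid of triangle BVW ⇒ L = (11/42, 2/21)
line RL meets VW at T = (33/119, 12/119)
L = R + t·(T−R) with t = 17/18, so RL:LT = 17/18:1/18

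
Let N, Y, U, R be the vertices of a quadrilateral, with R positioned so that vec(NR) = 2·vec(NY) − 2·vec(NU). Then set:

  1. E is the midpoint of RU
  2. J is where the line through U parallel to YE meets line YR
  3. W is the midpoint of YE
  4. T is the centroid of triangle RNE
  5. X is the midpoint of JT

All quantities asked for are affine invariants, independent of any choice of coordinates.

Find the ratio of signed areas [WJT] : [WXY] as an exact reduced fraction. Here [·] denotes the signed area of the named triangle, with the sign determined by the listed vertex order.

Choose coordinates N = (0, 0), Y = (1, 0), U = (0, 1), R = (2, -2).
1. E is the midpoint of RU ⇒ E = (1, -1/2)
2. J is where the line through U parallel to YE meets line YR ⇒ J = (0, 2)
3. W is the midpoint of YE ⇒ W = (1, -1/4)
4. T is the centroid of triangle RNE ⇒ T = (1, -5/6)
5. X is the midpoint of JT ⇒ X = (1/2, 7/12)
2·[WJT] = 7/12, 2·[WXY] = -1/8
[WJT]:[WXY] = 7/12:-1/8 = -14/3

[WJT]:[WXY] = -14/3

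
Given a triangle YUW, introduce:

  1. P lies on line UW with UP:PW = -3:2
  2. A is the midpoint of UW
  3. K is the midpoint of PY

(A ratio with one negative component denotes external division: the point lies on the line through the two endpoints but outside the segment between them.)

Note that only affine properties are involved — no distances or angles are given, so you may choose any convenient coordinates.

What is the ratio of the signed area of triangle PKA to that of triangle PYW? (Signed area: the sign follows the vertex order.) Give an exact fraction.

Set Y = (0, 0), U = (1, 0), W = (0, 1); any affine frame gives the same invariant.
1. P lies on line UW with UP:PW = -3:2 ⇒ P = (-2, 3)
2. A is the midpoint of UW ⇒ A = (1/2, 1/2)
3. K is the midpoint of PY ⇒ K = (-1, 3/2)
2·[PKA] = 5/4, 2·[PYW] = 2
[PKA]:[PYW] = 5/4:2 = 5/8

[PKA]:[PYW] = 5/8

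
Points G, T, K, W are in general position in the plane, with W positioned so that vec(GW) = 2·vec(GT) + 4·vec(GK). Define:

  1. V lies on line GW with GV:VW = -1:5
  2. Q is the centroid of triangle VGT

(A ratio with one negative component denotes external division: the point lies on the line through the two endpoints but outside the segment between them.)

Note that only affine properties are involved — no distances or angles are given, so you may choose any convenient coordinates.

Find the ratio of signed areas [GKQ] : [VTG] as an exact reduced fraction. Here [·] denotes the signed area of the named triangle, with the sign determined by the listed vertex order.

Choose coordinates G = (0, 0), T = (1, 0), K = (0, 1), W = (2, 4).
1. V lies on line GW with GV:VW = -1:5 ⇒ V = (-1/2, -1)
2. Q is the centroid of triangle VGT ⇒ Q = (1/6, -1/3)
2·[GKQ] = -1/6, 2·[VTG] = 1
[GKQ]:[VTG] = -1/6:1 = -1/6

[GKQ]:[VTG] = -1/6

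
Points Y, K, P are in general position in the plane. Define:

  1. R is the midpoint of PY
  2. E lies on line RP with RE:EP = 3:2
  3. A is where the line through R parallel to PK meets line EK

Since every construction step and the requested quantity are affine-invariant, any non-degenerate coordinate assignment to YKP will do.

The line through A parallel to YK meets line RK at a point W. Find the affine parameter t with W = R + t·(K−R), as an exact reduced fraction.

Set Y = (0, 0), K = (1, 0), P = (0, 1); any affine frame gives the same invariant.
1. R is the midpoint of PY ⇒ R = (0, 1/2)
2. E lies on line RP with RE:EP = 3:2 ⇒ E = (0, 4/5)
3. A is where the line through R parallel to PK meets line EK ⇒ A = (-3/2, 2)
through A parallel to YK: direction (1, 0); meets RK at W = (-3, 2)
W = R + t·(K−R) with t = -3

t = -3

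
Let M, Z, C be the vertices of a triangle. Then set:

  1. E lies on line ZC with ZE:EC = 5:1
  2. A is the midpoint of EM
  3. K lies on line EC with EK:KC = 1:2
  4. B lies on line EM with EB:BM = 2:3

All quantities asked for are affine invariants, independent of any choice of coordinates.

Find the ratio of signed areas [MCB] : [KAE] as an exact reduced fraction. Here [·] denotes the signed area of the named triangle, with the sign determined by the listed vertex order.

Set M = (0, 0), Z = (1, 0), C = (0, 1); any affine frame gives the same invariant.
1. E lies on line ZC with ZE:EC = 5:1 ⇒ E = (1/6, 5/6)
2. A is the midpoint of EM ⇒ A = (1/12, 5/12)
3. K lies on line EC with EK:KC = 1:2 ⇒ K = (1/9, 8/9)
4. B lies on line EM with EB:BM = 2:3 ⇒ B = (1/10, 1/2)
2·[MCB] = -1/10, 2·[KAE] = 1/36
[MCB]:[KAE] = -1/10:1/36 = -18/5

[MCB]:[KAE] = -18/5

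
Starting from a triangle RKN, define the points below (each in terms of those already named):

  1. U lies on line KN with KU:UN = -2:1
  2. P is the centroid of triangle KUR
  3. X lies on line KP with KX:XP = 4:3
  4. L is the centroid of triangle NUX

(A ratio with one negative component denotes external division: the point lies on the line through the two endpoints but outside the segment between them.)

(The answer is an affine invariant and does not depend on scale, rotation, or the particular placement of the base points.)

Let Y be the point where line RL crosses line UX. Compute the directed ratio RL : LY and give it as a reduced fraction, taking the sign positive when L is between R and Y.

RL:LY = -41/2

Choose coordinates R = (0, 0), K = (1, 0), N = (0, 1).
1. U lies on line KN with KU:UN = -2:1 ⇒ U = (-1, 2)
2. P is the centroid of triangle KUR ⇒ P = (0, 2/3)
3. X lies on line KP with KX:XP = 4:3 ⇒ X = (3/7, 8/21)
4. L is the centroid of triangle NUX ⇒ L = (-4/21, 71/63)
line RL meets UX at Y = (-52/287, 923/861)
L = R + t·(Y−R) with t = 41/39, so RL:LY = 41/39:-2/39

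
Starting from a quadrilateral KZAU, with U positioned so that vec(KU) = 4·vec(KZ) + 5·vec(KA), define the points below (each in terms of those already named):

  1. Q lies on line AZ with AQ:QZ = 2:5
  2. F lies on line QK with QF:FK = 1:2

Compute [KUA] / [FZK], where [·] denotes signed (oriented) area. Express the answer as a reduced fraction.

Assign K = (0, 0), Z = (1, 0), A = (0, 1), U = (4, 5) — the answer is frame-independent, so this choice is without loss of generality.
1. Q lies on line AZ with AQ:QZ = 2:5 ⇒ Q = (2/7, 5/7)
2. F lies on line QK with QF:FK = 1:2 ⇒ F = (4/21, 10/21)
2·[KUA] = 4, 2·[FZK] = -10/21
[KUA]:[FZK] = 4:-10/21 = -42/5

[KUA]:[FZK] = -42/5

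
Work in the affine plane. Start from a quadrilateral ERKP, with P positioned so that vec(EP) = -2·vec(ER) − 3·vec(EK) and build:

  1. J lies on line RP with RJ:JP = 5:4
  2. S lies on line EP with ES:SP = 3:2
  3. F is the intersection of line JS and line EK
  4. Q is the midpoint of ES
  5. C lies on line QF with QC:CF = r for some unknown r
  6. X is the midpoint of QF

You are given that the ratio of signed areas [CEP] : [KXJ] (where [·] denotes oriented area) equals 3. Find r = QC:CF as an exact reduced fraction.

Assign E = (0, 0), R = (1, 0), K = (0, 1), P = (-2, -3) — the answer is frame-independent, so this choice is without loss of generality.
1. J lies on line RP with RJ:JP = 5:4 ⇒ J = (-2/3, -5/3)
2. S lies on line EP with ES:SP = 3:2 ⇒ S = (-6/5, -9/5)
3. F is the intersection of line JS and line EK ⇒ F = (0, -3/2)
4. Q is the midpoint of ES ⇒ Q = (-3/5, -9/10)
5. With QC:CF = r, write λ = r/(r+1) so C = Q + λ·(F−Q); C is affine-linear in λ
6. X is the midpoint of QF ⇒ X = (-3/10, -6/5)
Every point depending on C is an affine combination of C and λ-independent points, so each such coordinate is linear in λ; the λ² term in each signed area is a multiple of (F−Q)×(F−Q) = 0, so 2·[CEP] and 2·[KXJ] are each linear in λ. Evaluating at λ=0 and λ=1:
  2·[CEP] = 3·λ,   2·[KXJ] = -2/3
So [CEP]:[KXJ] = (3·λ) / (-2/3). Setting this equal to 3:
  3·λ = 3·(-2/3)  ⇒  λ = -2/3
Then r = λ/(1−λ) = (-2/3)/(5/3) = -2/5. Check: with r = -2/5, C = (-1, -1/2) and [CEP]:[KXJ] = 3 as required.

r = -2/5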